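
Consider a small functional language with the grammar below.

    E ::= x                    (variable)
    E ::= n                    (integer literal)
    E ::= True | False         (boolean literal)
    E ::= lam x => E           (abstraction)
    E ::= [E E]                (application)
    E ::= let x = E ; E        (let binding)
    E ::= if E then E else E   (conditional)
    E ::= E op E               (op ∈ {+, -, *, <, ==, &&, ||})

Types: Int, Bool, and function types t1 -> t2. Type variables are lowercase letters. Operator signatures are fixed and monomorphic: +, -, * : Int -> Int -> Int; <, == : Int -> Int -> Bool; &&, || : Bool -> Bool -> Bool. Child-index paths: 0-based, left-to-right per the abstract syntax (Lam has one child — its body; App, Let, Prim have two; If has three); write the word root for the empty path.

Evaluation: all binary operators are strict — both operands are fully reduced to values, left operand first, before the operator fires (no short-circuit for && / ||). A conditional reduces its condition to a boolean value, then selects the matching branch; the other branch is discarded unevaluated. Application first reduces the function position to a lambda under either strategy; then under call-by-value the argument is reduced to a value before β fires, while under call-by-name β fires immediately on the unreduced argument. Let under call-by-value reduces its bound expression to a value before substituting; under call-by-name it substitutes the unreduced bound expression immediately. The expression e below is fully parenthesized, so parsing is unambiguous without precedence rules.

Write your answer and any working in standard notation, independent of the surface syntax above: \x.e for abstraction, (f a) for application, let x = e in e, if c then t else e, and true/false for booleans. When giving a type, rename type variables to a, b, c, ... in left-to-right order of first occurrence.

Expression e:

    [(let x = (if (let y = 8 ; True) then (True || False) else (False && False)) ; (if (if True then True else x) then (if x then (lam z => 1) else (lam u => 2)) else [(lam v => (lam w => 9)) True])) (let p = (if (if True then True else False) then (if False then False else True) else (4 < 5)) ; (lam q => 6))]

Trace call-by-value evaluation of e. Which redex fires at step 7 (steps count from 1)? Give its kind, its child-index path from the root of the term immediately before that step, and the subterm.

Trace:
step 0: ((let x = (if (let y = 8 in true) then (true || false) else (false && false)) in (if (if true then true else x) then (if x then (\z.1) else (\u.2)) else ((\v.(\w.9)) true))) (let p = (if (if true then true else false) then (if false then false else true) else (4 < 5)) in (\q.6)))
step 1: [let@0.0.0] ((let x = (if true then (true || false) else (false && false)) in (if (if true then true else x) then (if x then (\z.1) else (\u.2)) else ((\v.(\w.9)) true))) (let p = (if (if true then true else false) then (if false then false else true) else (4 < 5)) in (\q.6)))
step 2: [if@0.0] ((let x = (true || false) in (if (if true then true else x) then (if x then (\z.1) else (\u.2)) else ((\v.(\w.9)) true))) (let p = (if (if true then true else false) then (if false then false else true) else (4 < 5)) in (\q.6)))
step 3: [delta@0.0] ((let x = true in (if (if true then true else x) then (if x then (\z.1) else (\u.2)) else ((\v.(\w.9)) true))) (let p = (if (if true then true else false) then (if false then false else true) else (4 < 5)) in (\q.6)))
step 4: [let@0] ((if (if true then true else true) then (if true then (\z.1) else (\u.2)) else ((\v.(\w.9)) true)) (let p = (if (if true then true else false) then (if false then false else true) else (4 < 5)) in (\q.6)))
step 5: [if@0.0] ((if true then (if true then (\z.1) else (\u.2)) else ((\v.(\w.9)) true)) (let p = (if (if true then true else false) then (if false then false else true) else (4 < 5)) in (\q.6)))
step 6: [if@0] ((if true then (\z.1) else (\u.2)) (let p = (if (if true then true else false) then (if false then false else true) else (4 < 5)) in (\q.6)))
step 7: [if@0] ((\z.1) (let p = (if (if true then true else false) then (if false then false else true) else (4 < 5)) in (\q.6)))

Answer: if at 0 : (if true then (\z.1) else (\u.2))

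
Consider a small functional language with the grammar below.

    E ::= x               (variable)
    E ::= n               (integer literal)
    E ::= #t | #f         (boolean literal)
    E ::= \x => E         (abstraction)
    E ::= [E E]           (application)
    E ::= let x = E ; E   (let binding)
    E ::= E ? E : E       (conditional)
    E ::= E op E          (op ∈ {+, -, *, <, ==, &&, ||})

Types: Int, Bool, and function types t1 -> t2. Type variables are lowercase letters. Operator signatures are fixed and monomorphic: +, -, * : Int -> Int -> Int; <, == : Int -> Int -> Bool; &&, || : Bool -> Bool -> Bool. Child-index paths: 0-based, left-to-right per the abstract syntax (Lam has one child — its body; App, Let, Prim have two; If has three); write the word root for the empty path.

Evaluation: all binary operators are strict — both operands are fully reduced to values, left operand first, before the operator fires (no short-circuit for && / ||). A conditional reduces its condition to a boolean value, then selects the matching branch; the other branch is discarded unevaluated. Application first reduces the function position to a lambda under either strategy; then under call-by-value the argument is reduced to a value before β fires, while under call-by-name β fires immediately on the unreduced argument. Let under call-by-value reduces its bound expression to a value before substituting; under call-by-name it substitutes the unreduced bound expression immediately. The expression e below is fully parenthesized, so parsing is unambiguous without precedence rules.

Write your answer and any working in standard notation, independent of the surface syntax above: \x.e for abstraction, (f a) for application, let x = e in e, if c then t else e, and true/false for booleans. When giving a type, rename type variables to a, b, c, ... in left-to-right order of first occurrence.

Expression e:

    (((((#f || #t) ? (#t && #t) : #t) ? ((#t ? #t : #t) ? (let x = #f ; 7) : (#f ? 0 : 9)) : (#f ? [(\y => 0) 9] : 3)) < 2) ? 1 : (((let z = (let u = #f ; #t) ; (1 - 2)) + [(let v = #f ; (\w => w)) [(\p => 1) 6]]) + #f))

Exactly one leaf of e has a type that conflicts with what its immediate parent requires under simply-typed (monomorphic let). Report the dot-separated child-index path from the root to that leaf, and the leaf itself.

Derivation:
  unify Bool ~ Bool
  unify Bool ~ Bool
  unify Bool ~ Bool
  unify Bool ~ Bool
  unify Bool ~ Bool
  unify Bool ~ Bool
  unify Bool ~ Bool
  unify Bool ~ Bool
  unify Bool ~ Bool
  unify Bool ~ Bool
let x : Bool
  unify Bool ~ Bool
  unify Int ~ Int
  unify Int ~ Int
  unify Bool ~ Bool
\y._ : a -> Int
  unify a -> Int ~ Int -> b
  unify a ~ Int
  unify Int ~ b
_ _ : Int
  unify Int ~ Int
  unify Int ~ Int
  unify Int ~ Int
  unify Int ~ Int
  unify Bool ~ Bool
let u : Bool
let z : Bool
  unify Int ~ Int
  unify Int ~ Int
  unify Int ~ Int
let v : Bool
w : c
\w._ : c -> c
\p._ : d -> Int
  unify d -> Int ~ Int -> e
  unify d ~ Int
  unify Int ~ e
_ _ : Int
  unify c -> c ~ Int -> f
  unify c ~ Int
  unify Int ~ f
_ _ : Int
  unify Int ~ Int
  unify Int ~ Int
  unify Bool ~ Int
  FAIL: mismatch Bool ~ Int

Answer: 2.1 : false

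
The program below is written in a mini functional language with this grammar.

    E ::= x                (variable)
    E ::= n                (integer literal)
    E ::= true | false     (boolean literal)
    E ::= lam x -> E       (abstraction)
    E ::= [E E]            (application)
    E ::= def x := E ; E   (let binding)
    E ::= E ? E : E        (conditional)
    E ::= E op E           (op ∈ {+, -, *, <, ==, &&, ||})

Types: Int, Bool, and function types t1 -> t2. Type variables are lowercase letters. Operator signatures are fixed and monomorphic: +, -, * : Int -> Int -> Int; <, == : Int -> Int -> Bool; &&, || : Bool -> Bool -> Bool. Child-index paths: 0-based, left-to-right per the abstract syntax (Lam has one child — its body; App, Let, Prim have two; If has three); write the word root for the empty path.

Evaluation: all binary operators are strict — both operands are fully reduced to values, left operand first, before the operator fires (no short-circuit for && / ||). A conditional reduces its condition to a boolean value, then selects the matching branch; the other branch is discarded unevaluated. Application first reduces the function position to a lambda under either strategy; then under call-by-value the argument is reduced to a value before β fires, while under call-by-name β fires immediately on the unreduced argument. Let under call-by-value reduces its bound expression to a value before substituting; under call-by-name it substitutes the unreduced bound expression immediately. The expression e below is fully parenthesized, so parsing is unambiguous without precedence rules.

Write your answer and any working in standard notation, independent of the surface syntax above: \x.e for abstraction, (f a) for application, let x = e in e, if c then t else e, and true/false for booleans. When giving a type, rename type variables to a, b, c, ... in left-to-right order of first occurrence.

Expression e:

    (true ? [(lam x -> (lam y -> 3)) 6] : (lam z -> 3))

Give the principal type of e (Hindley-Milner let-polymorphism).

Working:
  unify Bool ~ Bool
\y._ : b -> Int
\x._ : a -> b -> Int
  unify a -> b -> Int ~ Int -> c
  unify a ~ Int
  unify b -> Int ~ c
_ _ : b -> Int
\z._ : d -> Int
  unify b -> Int ~ d -> Int
  unify b ~ d
  unify Int ~ Int

Answer: a -> Int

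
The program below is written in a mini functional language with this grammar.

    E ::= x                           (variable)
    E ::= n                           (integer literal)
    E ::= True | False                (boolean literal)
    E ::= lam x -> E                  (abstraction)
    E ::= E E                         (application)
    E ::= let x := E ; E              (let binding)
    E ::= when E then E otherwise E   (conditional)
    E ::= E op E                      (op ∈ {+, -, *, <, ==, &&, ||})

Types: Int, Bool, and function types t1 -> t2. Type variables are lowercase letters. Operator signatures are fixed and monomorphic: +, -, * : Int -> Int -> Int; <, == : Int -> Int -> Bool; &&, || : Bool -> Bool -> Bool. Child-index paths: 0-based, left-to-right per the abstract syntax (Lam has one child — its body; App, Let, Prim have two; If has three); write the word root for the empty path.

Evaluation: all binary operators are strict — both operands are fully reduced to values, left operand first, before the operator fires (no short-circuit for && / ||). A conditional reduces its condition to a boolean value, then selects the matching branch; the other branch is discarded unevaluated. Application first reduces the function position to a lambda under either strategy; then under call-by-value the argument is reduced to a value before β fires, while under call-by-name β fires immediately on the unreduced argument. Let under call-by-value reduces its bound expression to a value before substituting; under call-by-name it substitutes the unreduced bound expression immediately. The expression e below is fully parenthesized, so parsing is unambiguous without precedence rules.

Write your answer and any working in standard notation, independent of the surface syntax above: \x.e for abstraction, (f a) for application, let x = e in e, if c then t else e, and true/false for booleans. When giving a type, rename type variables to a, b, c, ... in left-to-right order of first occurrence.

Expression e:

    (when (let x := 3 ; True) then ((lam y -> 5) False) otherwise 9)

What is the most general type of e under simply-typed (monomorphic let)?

Answer: Int

Trace:
let x : Int
  unify Bool ~ Bool
\y._ : a -> Int
  unify a -> Int ~ Bool -> b
  unify a ~ Bool
  unify Int ~ b
_ _ : Int
  unify Int ~ Int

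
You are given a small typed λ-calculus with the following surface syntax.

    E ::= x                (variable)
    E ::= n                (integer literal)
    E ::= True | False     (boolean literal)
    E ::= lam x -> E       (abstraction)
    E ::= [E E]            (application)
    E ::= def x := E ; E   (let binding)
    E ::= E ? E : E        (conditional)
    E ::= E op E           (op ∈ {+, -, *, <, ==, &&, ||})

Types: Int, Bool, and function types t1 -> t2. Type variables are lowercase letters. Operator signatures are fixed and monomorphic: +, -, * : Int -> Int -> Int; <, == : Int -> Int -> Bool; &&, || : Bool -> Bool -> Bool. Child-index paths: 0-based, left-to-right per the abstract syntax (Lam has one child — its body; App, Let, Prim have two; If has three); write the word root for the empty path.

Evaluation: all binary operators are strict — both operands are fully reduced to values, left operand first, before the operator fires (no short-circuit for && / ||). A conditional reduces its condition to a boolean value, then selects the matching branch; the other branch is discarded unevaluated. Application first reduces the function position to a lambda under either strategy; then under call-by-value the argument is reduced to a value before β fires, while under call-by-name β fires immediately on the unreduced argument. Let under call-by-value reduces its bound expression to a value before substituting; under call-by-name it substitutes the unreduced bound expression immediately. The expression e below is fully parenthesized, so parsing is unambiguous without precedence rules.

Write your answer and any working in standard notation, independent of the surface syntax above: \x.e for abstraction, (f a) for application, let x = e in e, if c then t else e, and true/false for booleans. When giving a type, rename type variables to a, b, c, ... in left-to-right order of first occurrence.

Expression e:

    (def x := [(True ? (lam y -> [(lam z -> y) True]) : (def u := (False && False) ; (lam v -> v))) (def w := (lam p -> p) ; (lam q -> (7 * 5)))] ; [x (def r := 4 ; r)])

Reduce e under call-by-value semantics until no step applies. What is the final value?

Answer: 35

Working:
step 0: (let x = ((if true then (\y.((\z.y) true)) else (let u = (false && false) in (\v.v))) (let w = (\p.p) in (\q.(7 * 5)))) in (x (let r = 4 in r)))
step 1: [if@0.0] (let x = ((\y.((\z.y) true)) (let w = (\p.p) in (\q.(7 * 5)))) in (x (let r = 4 in r)))
step 2: [let@0.1] (let x = ((\y.((\z.y) true)) (\q.(7 * 5))) in (x (let r = 4 in r)))
step 3: [beta@0] (let x = ((\z.(\q.(7 * 5))) true) in (x (let r = 4 in r)))
step 4: [beta@0] (let x = (\q.(7 * 5)) in (x (let r = 4 in r)))
step 5: [let@root] ((\q.(7 * 5)) (let r = 4 in r))
step 6: [let@1] ((\q.(7 * 5)) 4)
step 7: [beta@root] (7 * 5)
step 8: [delta@root] 35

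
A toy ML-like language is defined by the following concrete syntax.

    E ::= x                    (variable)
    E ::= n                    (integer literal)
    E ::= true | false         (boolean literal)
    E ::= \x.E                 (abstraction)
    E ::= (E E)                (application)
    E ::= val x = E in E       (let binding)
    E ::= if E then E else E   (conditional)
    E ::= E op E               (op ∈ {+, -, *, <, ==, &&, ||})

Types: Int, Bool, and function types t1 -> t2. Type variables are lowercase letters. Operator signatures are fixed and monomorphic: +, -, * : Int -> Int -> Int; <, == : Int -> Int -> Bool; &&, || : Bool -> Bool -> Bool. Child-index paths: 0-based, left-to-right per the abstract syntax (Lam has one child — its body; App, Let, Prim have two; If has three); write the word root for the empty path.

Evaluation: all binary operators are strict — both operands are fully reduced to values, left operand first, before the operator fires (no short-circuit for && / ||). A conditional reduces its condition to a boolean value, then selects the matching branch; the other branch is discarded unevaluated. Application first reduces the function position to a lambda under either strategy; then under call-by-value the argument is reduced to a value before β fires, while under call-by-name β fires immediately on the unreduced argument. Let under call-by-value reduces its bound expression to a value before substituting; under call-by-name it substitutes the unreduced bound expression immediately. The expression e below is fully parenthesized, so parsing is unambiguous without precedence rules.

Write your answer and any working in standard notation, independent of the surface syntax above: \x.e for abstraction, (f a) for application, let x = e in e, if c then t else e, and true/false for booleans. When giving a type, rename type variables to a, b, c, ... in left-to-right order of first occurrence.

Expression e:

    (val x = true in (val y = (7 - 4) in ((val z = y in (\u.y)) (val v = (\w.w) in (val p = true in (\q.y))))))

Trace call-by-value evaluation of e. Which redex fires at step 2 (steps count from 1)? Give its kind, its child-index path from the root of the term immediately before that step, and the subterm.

Answer: delta at 0 : (7 - 4)

Working:
step 0: (let x = true in (let y = (7 - 4) in ((let z = y in (\u.y)) (let v = (\w.w) in (let p = true in (\q.y))))))
step 1: [let@root] (let y = (7 - 4) in ((let z = y in (\u.y)) (let v = (\w.w) in (let p = true in (\q.y)))))
step 2: [delta@0] (let y = 3 in ((let z = y in (\u.y)) (let v = (\w.w) in (let p = true in (\q.y)))))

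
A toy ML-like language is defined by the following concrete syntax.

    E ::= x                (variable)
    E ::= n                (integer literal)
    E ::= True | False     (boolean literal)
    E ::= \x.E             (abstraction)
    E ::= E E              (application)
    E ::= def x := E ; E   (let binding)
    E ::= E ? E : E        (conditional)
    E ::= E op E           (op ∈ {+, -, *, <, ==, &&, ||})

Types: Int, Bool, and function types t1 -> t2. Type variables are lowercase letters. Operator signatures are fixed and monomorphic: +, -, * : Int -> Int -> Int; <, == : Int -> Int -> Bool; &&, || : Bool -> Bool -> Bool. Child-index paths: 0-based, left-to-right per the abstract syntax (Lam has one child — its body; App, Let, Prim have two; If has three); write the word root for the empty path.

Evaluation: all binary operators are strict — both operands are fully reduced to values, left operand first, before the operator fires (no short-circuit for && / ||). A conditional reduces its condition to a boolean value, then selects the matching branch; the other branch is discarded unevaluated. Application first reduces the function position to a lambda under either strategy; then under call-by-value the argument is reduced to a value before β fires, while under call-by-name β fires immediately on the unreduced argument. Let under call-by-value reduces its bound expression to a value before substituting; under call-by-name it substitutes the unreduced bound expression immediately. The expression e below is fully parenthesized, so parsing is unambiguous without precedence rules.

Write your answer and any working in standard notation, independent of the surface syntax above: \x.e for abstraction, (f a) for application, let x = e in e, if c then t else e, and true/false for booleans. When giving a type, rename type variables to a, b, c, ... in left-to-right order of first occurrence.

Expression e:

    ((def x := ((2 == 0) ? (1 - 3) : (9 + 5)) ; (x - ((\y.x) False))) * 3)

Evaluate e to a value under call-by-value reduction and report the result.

Answer: 0

Working:
step 0: ((let x = (if (2 == 0) then (1 - 3) else (9 + 5)) in (x - ((\y.x) false))) * 3)
step 1: [delta@0.0.0] ((let x = (if false then (1 - 3) else (9 + 5)) in (x - ((\y.x) false))) * 3)
step 2: [if@0.0] ((let x = (9 + 5) in (x - ((\y.x) false))) * 3)
step 3: [delta@0.0] ((let x = 14 in (x - ((\y.x) false))) * 3)
step 4: [let@0] ((14 - ((\y.14) false)) * 3)
step 5: [beta@0.1] ((14 - 14) * 3)
step 6: [delta@0] (0 * 3)
step 7: [delta@root] 0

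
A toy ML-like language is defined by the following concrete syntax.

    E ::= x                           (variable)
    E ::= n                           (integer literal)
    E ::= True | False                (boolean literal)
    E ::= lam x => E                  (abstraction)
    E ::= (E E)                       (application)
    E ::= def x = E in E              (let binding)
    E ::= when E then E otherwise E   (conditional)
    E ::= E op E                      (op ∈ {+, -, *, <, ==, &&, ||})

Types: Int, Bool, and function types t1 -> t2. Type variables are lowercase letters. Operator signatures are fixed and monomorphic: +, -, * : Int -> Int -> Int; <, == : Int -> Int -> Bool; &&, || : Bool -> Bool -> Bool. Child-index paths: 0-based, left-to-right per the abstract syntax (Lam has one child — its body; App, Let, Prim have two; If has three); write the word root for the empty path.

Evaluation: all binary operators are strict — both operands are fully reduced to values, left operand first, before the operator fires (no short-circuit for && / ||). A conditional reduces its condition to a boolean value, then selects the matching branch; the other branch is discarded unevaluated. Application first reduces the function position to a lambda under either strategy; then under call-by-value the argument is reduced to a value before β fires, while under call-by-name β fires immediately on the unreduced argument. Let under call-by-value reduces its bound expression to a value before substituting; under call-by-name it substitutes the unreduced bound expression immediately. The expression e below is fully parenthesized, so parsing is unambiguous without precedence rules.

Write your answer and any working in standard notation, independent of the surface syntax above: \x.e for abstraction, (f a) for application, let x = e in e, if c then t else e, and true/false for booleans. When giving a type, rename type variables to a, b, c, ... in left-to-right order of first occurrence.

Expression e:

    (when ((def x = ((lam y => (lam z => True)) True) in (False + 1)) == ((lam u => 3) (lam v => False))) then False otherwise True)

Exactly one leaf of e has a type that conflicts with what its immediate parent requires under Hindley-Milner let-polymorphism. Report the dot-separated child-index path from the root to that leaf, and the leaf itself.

Derivation:
\z._ : b -> Bool
\y._ : a -> b -> Bool
  unify a -> b -> Bool ~ Bool -> c
  unify a ~ Bool
  unify b -> Bool ~ c
_ _ : b -> Bool
let x : forall. b -> Bool
  unify Bool ~ Int
  FAIL: mismatch Bool ~ Int

Answer: 0.0.1.0 : false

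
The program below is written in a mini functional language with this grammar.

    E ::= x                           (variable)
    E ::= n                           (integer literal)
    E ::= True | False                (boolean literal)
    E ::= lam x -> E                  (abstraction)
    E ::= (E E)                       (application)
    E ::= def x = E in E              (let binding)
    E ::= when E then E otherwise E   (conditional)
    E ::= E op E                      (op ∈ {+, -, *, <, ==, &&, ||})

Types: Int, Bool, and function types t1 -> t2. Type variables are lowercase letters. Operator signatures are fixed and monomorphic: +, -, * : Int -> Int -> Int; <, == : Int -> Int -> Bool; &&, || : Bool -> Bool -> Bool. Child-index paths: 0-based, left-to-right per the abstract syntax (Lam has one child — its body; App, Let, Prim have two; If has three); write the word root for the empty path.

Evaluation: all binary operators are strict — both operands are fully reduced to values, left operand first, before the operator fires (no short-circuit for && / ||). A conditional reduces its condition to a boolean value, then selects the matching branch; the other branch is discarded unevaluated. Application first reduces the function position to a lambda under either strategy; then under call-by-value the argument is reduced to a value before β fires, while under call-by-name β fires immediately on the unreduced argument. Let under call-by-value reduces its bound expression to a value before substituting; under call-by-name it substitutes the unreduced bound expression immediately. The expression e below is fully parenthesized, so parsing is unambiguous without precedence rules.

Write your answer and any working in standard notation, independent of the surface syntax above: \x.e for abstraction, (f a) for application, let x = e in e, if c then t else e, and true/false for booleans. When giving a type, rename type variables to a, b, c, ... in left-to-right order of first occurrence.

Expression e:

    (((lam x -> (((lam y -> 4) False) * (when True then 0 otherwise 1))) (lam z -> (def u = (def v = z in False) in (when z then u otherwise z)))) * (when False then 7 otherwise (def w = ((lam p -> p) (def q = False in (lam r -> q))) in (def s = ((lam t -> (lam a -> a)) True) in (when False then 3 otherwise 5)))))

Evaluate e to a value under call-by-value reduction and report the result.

Derivation:
step 0: (((\x.(((\y.4) false) * (if true then 0 else 1))) (\z.(let u = (let v = z in false) in (if z then u else z)))) * (if false then 7 else (let w = ((\p.p) (let q = false in (\r.q))) in (let s = ((\t.(\a.a)) true) in (if false then 3 else 5)))))
step 1: [beta@0] ((((\y.4) false) * (if true then 0 else 1)) * (if false then 7 else (let w = ((\p.p) (let q = false in (\r.q))) in (let s = ((\t.(\a.a)) true) in (if false then 3 else 5)))))
step 2: [beta@0.0] ((4 * (if true then 0 else 1)) * (if false then 7 else (let w = ((\p.p) (let q = false in (\r.q))) in (let s = ((\t.(\a.a)) true) in (if false then 3 else 5)))))
step 3: [if@0.1] ((4 * 0) * (if false then 7 else (let w = ((\p.p) (let q = false in (\r.q))) in (let s = ((\t.(\a.a)) true) in (if false then 3 else 5)))))
step 4: [delta@0] (0 * (if false then 7 else (let w = ((\p.p) (let q = false in (\r.q))) in (let s = ((\t.(\a.a)) true) in (if false then 3 else 5)))))
step 5: [if@1] (0 * (let w = ((\p.p) (let q = false in (\r.q))) in (let s = ((\t.(\a.a)) true) in (if false then 3 else 5))))
step 6: [let@1.0.1] (0 * (let w = ((\p.p) (\r.false)) in (let s = ((\t.(\a.a)) true) in (if false then 3 else 5))))
step 7: [beta@1.0] (0 * (let w = (\r.false) in (let s = ((\t.(\a.a)) true) in (if false then 3 else 5))))
step 8: [let@1] (0 * (let s = ((\t.(\a.a)) true) in (if false then 3 else 5)))
step 9: [beta@1.0] (0 * (let s = (\a.a) in (if false then 3 else 5)))
step 10: [let@1] (0 * (if false then 3 else 5))
step 11: [if@1] (0 * 5)
step 12: [delta@root] 0

Answer: 0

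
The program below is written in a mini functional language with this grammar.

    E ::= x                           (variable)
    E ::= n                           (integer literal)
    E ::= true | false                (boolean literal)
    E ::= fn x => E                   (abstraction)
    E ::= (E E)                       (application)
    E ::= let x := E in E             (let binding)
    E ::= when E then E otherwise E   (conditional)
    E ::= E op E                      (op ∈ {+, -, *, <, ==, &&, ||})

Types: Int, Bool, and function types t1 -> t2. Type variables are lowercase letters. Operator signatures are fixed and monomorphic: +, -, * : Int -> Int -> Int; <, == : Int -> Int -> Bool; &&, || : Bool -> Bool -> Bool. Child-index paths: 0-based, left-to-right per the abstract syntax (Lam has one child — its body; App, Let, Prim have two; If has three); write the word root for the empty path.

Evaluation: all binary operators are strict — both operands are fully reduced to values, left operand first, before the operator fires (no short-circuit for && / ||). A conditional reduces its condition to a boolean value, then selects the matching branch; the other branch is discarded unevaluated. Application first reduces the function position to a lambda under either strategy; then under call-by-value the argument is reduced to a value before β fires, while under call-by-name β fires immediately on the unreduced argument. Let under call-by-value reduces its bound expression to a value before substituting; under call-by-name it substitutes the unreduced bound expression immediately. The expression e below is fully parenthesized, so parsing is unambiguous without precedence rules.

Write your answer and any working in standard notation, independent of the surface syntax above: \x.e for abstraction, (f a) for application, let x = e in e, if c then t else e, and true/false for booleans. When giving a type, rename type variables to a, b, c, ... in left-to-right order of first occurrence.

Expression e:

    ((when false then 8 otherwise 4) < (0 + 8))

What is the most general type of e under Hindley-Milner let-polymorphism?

Derivation:
  unify Bool ~ Bool
  unify Int ~ Int
  unify Int ~ Int
  unify Int ~ Int
  unify Int ~ Int
  unify Int ~ Int

Answer: Bool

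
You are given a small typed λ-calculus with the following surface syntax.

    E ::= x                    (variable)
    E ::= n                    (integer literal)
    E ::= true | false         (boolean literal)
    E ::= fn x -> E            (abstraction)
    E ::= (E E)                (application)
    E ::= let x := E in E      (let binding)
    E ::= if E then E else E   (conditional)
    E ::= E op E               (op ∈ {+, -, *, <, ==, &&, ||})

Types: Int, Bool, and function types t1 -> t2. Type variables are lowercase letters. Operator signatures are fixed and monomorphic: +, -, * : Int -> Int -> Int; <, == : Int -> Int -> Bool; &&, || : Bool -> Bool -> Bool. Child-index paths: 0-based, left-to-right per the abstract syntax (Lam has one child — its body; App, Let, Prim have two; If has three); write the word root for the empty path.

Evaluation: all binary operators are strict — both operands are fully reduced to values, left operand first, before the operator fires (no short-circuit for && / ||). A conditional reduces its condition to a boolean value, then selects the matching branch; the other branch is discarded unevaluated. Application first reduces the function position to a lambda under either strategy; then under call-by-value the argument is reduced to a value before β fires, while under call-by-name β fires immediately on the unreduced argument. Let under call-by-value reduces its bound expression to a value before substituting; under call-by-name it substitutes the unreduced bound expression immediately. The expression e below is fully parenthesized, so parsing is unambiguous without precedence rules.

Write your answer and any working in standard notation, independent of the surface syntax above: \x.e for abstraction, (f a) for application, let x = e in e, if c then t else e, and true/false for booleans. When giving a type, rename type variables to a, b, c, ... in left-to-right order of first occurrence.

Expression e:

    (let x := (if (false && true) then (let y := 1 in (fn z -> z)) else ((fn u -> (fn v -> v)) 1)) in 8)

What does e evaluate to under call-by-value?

Answer: 8

Derivation:
step 0: (let x = (if (false && true) then (let y = 1 in (\z.z)) else ((\u.(\v.v)) 1)) in 8)
step 1: [delta@0.0] (let x = (if false then (let y = 1 in (\z.z)) else ((\u.(\v.v)) 1)) in 8)
step 2: [if@0] (let x = ((\u.(\v.v)) 1) in 8)
step 3: [beta@0] (let x = (\v.v) in 8)
step 4: [let@root] 8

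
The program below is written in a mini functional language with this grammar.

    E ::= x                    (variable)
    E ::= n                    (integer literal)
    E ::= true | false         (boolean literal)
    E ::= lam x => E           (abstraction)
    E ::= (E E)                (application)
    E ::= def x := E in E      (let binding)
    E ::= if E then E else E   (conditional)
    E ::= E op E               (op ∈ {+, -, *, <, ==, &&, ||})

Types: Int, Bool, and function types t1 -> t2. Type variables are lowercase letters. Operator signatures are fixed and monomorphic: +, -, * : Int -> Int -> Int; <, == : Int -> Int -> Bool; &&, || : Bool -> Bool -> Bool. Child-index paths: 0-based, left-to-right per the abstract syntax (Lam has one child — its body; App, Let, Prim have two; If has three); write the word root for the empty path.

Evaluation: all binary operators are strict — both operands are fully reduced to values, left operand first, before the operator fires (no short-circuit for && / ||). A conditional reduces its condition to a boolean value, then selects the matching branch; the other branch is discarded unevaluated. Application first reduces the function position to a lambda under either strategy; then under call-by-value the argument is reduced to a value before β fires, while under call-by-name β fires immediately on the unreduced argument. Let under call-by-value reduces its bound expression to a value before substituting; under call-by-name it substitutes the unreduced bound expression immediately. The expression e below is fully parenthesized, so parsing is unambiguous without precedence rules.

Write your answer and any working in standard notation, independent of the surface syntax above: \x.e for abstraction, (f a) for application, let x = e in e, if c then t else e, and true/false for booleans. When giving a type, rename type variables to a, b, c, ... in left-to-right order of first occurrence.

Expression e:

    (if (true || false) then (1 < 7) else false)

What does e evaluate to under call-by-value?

Answer: true

Working:
step 0: (if (true || false) then (1 < 7) else false)
step 1: [delta@0] (if true then (1 < 7) else false)
step 2: [if@root] (1 < 7)
step 3: [delta@root] true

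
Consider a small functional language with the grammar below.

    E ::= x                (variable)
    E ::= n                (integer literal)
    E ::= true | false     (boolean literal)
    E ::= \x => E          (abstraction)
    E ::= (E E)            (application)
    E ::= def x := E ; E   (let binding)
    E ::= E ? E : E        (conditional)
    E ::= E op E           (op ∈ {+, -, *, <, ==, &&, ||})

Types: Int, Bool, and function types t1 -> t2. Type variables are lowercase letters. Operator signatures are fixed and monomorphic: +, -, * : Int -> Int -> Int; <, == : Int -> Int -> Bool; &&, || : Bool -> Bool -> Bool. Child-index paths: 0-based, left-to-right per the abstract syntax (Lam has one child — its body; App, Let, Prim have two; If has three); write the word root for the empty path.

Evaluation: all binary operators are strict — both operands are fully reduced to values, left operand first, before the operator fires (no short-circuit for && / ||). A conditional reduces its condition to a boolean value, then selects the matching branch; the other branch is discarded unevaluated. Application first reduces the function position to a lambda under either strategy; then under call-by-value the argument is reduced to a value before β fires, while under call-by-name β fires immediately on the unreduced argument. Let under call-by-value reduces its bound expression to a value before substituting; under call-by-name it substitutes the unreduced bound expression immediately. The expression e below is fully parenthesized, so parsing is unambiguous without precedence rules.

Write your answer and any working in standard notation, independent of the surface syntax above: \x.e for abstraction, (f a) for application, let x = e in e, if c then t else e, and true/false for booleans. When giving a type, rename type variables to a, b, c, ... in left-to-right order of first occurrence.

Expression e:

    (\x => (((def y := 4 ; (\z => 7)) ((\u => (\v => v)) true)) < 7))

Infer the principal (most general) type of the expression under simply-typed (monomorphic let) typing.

Answer: a -> Bool

Derivation:
let y : Int
\z._ : b -> Int
v : d
\v._ : d -> d
\u._ : c -> d -> d
  unify c -> d -> d ~ Bool -> e
  unify c ~ Bool
  unify d -> d ~ e
_ _ : d -> d
  unify b -> Int ~ (d -> d) -> f
  unify b ~ d -> d
  unify Int ~ f
_ _ : Int
  unify Int ~ Int
  unify Int ~ Int
\x._ : a -> Bool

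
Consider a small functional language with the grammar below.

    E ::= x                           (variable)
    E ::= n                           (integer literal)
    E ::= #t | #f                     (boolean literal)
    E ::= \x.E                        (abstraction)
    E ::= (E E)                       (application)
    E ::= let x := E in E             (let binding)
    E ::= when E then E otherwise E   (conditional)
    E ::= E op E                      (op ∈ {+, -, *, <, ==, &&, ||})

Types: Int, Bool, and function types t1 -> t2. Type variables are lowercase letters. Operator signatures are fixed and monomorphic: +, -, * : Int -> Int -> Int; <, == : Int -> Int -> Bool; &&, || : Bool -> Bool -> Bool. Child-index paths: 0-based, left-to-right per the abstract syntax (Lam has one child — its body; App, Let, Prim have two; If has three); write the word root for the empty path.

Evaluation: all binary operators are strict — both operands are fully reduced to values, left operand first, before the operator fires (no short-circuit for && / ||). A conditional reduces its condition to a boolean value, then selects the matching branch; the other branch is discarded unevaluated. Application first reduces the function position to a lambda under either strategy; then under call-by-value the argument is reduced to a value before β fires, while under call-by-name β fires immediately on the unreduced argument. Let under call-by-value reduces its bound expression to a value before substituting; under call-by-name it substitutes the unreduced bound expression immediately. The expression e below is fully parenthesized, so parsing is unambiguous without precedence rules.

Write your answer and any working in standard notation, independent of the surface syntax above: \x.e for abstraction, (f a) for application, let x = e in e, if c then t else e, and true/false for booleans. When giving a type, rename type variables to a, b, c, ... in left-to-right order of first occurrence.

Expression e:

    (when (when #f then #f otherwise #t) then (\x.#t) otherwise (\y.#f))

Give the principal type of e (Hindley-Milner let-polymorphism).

Working:
  unify Bool ~ Bool
  unify Bool ~ Bool
  unify Bool ~ Bool
\x._ : a -> Bool
\y._ : b -> Bool
  unify a -> Bool ~ b -> Bool
  unify a ~ b
  unify Bool ~ Bool

Answer: a -> Bool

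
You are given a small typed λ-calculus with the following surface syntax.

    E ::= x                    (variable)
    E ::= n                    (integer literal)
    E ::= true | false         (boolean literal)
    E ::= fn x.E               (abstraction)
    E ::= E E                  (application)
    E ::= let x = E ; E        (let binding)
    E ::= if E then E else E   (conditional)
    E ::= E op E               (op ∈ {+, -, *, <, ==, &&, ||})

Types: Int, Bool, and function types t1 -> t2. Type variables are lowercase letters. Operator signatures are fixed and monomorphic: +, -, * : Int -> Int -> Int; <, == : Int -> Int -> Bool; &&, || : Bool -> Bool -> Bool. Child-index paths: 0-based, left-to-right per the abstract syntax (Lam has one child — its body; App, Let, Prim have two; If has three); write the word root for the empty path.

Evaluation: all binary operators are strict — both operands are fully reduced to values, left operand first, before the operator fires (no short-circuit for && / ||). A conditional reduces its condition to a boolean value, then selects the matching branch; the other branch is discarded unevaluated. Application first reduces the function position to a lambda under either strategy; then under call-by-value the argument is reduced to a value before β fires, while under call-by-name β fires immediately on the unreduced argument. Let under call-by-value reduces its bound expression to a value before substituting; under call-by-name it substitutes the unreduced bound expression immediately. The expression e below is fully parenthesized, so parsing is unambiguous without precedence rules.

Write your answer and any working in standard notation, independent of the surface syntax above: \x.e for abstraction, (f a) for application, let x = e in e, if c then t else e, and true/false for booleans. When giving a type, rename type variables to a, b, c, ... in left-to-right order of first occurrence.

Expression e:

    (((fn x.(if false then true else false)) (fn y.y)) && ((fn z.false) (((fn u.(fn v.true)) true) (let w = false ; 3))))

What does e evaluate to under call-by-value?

Working:
step 0: (((\x.(if false then true else false)) (\y.y)) && ((\z.false) (((\u.(\v.true)) true) (let w = false in 3))))
step 1: [beta@0] ((if false then true else false) && ((\z.false) (((\u.(\v.true)) true) (let w = false in 3))))
step 2: [if@0] (false && ((\z.false) (((\u.(\v.true)) true) (let w = false in 3))))
step 3: [beta@1.1.0] (false && ((\z.false) ((\v.true) (let w = false in 3))))
step 4: [let@1.1.1] (false && ((\z.false) ((\v.true) 3)))
step 5: [beta@1.1] (false && ((\z.false) true))
step 6: [beta@1] (false && false)
step 7: [delta@root] false

Answer: false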